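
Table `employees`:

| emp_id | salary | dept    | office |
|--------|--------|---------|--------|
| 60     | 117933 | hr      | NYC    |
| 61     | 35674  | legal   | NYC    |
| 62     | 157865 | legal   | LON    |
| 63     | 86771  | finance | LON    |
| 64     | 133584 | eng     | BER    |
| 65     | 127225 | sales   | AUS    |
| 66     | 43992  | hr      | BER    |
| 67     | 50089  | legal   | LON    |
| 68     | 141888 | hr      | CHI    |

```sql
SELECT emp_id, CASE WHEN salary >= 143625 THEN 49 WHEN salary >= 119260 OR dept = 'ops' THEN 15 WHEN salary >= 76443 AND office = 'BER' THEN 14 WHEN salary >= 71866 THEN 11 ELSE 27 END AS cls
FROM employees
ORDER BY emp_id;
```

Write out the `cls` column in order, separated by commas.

emp_id=60: salary >= 71866 → 11
emp_id=61: ELSE → 27
emp_id=62: salary >= 143625 → 49
emp_id=63: salary >= 71866 → 11
emp_id=64: salary >= 119260 OR dept = 'ops' → 15
emp_id=65: salary >= 119260 OR dept = 'ops' → 15
emp_id=66: ELSE → 27
emp_id=67: ELSE → 27
emp_id=68: salary >= 119260 OR dept = 'ops' → 15

11, 27, 49, 11, 15, 15, 27, 27, 15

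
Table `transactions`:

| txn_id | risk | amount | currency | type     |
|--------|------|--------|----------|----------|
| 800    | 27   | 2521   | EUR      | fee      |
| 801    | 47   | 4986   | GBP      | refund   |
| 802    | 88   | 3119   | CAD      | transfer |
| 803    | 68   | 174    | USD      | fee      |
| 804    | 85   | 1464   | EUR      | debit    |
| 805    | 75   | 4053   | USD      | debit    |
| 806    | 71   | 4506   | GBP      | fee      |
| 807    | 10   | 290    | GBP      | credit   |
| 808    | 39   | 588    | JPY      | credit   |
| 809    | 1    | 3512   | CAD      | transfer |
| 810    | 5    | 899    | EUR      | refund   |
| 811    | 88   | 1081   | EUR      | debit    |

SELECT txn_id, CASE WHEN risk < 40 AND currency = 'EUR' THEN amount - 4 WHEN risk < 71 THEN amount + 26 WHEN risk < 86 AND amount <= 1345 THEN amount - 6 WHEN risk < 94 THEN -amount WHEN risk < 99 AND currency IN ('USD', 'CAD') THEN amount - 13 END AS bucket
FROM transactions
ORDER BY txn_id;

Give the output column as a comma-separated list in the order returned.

2517, 5012, -3119, 200, -1464, -4053, -4506, 316, 614, 3538, 895, -1081

txn_id=800: risk < 40 AND currency = 'EUR' → 2517
txn_id=801: risk < 71 → 5012
txn_id=802: risk < 94 → -3119
txn_id=803: risk < 71 → 200
txn_id=804: risk < 94 → -1464
txn_id=805: risk < 94 → -4053
txn_id=806: risk < 94 → -4506
txn_id=807: risk < 71 → 316
txn_id=808: risk < 71 → 614
txn_id=809: risk < 71 → 3538
txn_id=810: risk < 40 AND currency = 'EUR' → 895
txn_id=811: risk < 94 → -1081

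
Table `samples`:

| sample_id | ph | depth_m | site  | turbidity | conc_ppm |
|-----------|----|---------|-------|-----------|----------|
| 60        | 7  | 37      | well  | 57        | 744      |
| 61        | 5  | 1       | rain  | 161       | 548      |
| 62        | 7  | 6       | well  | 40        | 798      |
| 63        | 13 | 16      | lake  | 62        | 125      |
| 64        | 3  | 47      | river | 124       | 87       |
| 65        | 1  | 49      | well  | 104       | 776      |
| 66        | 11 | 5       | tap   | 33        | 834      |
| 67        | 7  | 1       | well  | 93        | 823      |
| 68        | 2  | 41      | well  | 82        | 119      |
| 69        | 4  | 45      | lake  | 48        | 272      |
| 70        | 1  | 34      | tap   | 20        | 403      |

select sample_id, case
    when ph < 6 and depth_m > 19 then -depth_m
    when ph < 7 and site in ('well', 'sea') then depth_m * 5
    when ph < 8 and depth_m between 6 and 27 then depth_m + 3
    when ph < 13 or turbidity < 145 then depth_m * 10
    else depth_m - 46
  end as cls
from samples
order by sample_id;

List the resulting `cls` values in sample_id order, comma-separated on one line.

370, 10, 9, 160, -47, -49, 50, 10, -41, -45, -34

sample_id=60: ph < 13 or turbidity < 145 → 370
sample_id=61: ph < 13 or turbidity < 145 → 10
sample_id=62: ph < 8 and depth_m between 6 and 27 → 9
sample_id=63: ph < 13 or turbidity < 145 → 160
sample_id=64: ph < 6 and depth_m > 19 → -47
sample_id=65: ph < 6 and depth_m > 19 → -49
sample_id=66: ph < 13 or turbidity < 145 → 50
sample_id=67: ph < 13 or turbidity < 145 → 10
sample_id=68: ph < 6 and depth_m > 19 → -41
sample_id=69: ph < 6 and depth_m > 19 → -45
sample_id=70: ph < 6 and depth_m > 19 → -34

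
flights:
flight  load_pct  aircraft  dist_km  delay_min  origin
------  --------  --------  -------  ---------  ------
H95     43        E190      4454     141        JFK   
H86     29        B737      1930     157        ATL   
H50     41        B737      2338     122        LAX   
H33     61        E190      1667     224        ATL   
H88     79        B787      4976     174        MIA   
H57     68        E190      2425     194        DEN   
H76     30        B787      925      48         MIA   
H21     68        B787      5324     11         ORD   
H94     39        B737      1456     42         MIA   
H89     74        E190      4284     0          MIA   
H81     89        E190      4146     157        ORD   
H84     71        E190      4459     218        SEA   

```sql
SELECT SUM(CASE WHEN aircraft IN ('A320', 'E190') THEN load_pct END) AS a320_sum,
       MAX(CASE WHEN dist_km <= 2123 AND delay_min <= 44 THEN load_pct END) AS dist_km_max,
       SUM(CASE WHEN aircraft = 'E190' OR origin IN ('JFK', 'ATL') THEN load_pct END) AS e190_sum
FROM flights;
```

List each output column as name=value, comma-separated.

[a320_sum: aircraft IN ('A320', 'E190')]
flight=H95: ✓ → 43
flight=H86: ✗
flight=H50: ✗
flight=H33: ✓ → 61
flight=H88: ✗
flight=H57: ✓ → 68
flight=H76: ✗
flight=H21: ✗
flight=H94: ✗
flight=H89: ✓ → 74
flight=H81: ✓ → 89
flight=H84: ✓ → 71
a320_sum = 43 + 61 + 68 + 74 + 89 + 71 = 406
—
[dist_km_max: dist_km <= 2123 AND delay_min <= 44]
flight=H95: ✗
flight=H86: ✗
flight=H50: ✗
flight=H33: ✗
flight=H88: ✗
flight=H57: ✗
flight=H76: ✗
flight=H21: ✗
flight=H94: ✓ → 39
flight=H89: ✗
flight=H81: ✗
flight=H84: ✗
dist_km_max = MAX(39) = 39
—
[e190_sum: aircraft = 'E190' OR origin IN ('JFK', 'ATL')]
flight=H95: ✓ → 43
flight=H86: ✓ → 29
flight=H50: ✗
flight=H33: ✓ → 61
flight=H88: ✗
flight=H57: ✓ → 68
flight=H76: ✗
flight=H21: ✗
flight=H94: ✗
flight=H89: ✓ → 74
flight=H81: ✓ → 89
flight=H84: ✓ → 71
e190_sum = 43 + 29 + 61 + 68 + 74 + 89 + 71 = 435

a320_sum=406, dist_km_max=39, e190_sum=435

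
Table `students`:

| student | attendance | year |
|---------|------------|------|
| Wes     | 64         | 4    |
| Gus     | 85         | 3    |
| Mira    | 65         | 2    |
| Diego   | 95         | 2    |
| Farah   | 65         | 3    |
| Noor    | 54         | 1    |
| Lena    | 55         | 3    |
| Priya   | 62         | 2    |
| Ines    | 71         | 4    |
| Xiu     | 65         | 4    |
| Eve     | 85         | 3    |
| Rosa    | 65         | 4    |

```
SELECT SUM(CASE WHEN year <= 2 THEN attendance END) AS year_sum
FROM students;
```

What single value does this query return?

student=Wes: ✗
student=Gus: ✗
student=Mira: ✓ → 65
student=Diego: ✓ → 95
student=Farah: ✗
student=Noor: ✓ → 54
student=Lena: ✗
student=Priya: ✓ → 62
student=Ines: ✗
student=Xiu: ✗
student=Eve: ✗
student=Rosa: ✗
year_sum = 65 + 95 + 54 + 62 = 276

276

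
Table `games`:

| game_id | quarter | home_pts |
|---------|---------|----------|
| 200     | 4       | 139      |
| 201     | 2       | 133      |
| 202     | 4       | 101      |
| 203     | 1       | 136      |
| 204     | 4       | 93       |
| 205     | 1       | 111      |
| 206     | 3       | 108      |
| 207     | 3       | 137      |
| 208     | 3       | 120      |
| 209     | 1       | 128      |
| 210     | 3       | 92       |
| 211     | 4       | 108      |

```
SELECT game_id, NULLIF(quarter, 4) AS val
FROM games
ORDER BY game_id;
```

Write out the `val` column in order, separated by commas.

NULL, 2, NULL, 1, NULL, 1, 3, 3, 3, 1, 3, NULL

game_id=200: quarter=4 vs 4: equal → NULL
game_id=201: quarter=2 vs 4: differ → 2
game_id=202: quarter=4 vs 4: equal → NULL
game_id=203: quarter=1 vs 4: differ → 1
game_id=204: quarter=4 vs 4: equal → NULL
game_id=205: quarter=1 vs 4: differ → 1
game_id=206: quarter=3 vs 4: differ → 3
game_id=207: quarter=3 vs 4: differ → 3
game_id=208: quarter=3 vs 4: differ → 3
game_id=209: quarter=1 vs 4: differ → 1
game_id=210: quarter=3 vs 4: differ → 3
game_id=211: quarter=4 vs 4: equal → NULL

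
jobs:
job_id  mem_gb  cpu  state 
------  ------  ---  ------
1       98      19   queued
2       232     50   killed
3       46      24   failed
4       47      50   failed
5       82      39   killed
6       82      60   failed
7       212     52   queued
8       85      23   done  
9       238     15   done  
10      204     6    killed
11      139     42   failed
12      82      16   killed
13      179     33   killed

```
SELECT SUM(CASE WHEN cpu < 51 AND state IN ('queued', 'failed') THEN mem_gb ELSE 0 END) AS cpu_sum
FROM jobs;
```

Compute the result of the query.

330

job_id=1: ✓ → 98
job_id=2: ✗
job_id=3: ✓ → 46
job_id=4: ✓ → 47
job_id=5: ✗
job_id=6: ✗
job_id=7: ✗
job_id=8: ✗
job_id=9: ✗
job_id=10: ✗
job_id=11: ✓ → 139
job_id=12: ✗
job_id=13: ✗
cpu_sum = 98 + 46 + 47 + 139 = 330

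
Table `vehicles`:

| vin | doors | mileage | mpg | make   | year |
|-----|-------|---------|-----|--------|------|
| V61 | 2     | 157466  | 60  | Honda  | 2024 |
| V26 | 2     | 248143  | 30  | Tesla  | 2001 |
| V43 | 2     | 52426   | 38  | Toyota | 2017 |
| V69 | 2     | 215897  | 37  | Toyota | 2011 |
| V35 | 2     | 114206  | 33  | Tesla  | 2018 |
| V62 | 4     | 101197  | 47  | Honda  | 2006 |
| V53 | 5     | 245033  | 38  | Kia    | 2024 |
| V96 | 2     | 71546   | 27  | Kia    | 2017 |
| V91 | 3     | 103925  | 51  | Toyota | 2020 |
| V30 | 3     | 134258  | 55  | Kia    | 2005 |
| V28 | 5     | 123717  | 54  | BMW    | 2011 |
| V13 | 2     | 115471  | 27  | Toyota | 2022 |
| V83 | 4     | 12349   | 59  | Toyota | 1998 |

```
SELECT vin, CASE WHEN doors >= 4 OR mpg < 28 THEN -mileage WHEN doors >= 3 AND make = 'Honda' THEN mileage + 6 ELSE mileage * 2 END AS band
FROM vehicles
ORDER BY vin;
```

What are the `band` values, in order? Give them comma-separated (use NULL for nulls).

vin=V13: doors >= 4 OR mpg < 28 → -115471
vin=V26: ELSE → 496286
vin=V28: doors >= 4 OR mpg < 28 → -123717
vin=V30: ELSE → 268516
vin=V35: ELSE → 228412
vin=V43: ELSE → 104852
vin=V53: doors >= 4 OR mpg < 28 → -245033
vin=V61: ELSE → 314932
vin=V62: doors >= 4 OR mpg < 28 → -101197
vin=V69: ELSE → 431794
vin=V83: doors >= 4 OR mpg < 28 → -12349
vin=V91: ELSE → 207850
vin=V96: doors >= 4 OR mpg < 28 → -71546

-115471, 496286, -123717, 268516, 228412, 104852, -245033, 314932, -101197, 431794, -12349, 207850, -71546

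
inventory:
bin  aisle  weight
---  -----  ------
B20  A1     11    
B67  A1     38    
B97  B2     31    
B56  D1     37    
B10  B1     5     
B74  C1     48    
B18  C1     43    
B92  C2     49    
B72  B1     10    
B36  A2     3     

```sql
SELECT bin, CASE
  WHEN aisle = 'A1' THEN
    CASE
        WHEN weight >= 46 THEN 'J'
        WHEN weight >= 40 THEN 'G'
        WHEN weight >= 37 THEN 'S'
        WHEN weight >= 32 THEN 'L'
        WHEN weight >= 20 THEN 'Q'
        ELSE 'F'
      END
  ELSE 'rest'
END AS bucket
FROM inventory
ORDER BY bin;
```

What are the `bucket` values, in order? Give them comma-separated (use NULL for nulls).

bin=B10: aisle='B1' → outer ELSE → rest
bin=B18: aisle='C1' → outer ELSE → rest
bin=B20: aisle='A1' → inner[ELSE] → F
bin=B36: aisle='A2' → outer ELSE → rest
bin=B56: aisle='D1' → outer ELSE → rest
bin=B67: aisle='A1' → inner[weight >= 37] → S
bin=B72: aisle='B1' → outer ELSE → rest
bin=B74: aisle='C1' → outer ELSE → rest
bin=B92: aisle='C2' → outer ELSE → rest
bin=B97: aisle='B2' → outer ELSE → rest

rest, rest, F, rest, rest, S, rest, rest, rest, rest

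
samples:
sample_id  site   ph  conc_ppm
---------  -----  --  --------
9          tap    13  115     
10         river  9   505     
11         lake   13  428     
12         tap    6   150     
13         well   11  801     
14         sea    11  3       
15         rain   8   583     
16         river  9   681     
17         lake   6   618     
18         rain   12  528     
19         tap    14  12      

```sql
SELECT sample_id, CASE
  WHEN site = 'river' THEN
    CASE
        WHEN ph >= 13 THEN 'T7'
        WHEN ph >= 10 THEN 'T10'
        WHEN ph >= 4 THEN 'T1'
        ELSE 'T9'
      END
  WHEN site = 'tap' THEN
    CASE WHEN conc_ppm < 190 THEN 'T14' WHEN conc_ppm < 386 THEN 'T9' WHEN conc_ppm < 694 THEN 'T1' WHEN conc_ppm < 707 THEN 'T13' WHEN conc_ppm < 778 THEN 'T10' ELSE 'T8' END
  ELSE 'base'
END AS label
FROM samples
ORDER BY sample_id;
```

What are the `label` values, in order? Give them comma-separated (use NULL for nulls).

sample_id=9: site='tap' → inner[conc_ppm < 190] → T14
sample_id=10: site='river' → inner[ph >= 4] → T1
sample_id=11: site='lake' → outer ELSE → base
sample_id=12: site='tap' → inner[conc_ppm < 190] → T14
sample_id=13: site='well' → outer ELSE → base
sample_id=14: site='sea' → outer ELSE → base
sample_id=15: site='rain' → outer ELSE → base
sample_id=16: site='river' → inner[ph >= 4] → T1
sample_id=17: site='lake' → outer ELSE → base
sample_id=18: site='rain' → outer ELSE → base
sample_id=19: site='tap' → inner[conc_ppm < 190] → T14

T14, T1, base, T14, base, base, base, T1, base, base, T14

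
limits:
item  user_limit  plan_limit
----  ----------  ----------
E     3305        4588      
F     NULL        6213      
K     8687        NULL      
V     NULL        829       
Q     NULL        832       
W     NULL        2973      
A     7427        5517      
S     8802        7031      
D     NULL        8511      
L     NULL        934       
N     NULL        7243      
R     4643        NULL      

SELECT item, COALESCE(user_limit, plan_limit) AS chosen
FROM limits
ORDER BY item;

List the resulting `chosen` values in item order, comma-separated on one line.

7427, 8511, 3305, 6213, 8687, 934, 7243, 832, 4643, 8802, 829, 2973

item=A: user_limit=7427 → 7427
item=D: user_limit=NULL, plan_limit=8511 → 8511
item=E: user_limit=3305 → 3305
item=F: user_limit=NULL, plan_limit=6213 → 6213
item=K: user_limit=8687 → 8687
item=L: user_limit=NULL, plan_limit=934 → 934
item=N: user_limit=NULL, plan_limit=7243 → 7243
item=Q: user_limit=NULL, plan_limit=832 → 832
item=R: user_limit=4643 → 4643
item=S: user_limit=8802 → 8802
item=V: user_limit=NULL, plan_limit=829 → 829
item=W: user_limit=NULL, plan_limit=2973 → 2973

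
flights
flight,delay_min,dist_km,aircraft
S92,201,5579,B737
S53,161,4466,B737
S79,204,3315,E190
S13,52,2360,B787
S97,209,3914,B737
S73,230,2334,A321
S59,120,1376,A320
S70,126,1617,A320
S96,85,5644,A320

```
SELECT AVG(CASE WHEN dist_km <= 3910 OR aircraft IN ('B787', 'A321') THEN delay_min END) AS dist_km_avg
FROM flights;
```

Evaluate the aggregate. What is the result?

flight=S92: ✗
flight=S53: ✗
flight=S79: ✓ → 204
flight=S13: ✓ → 52
flight=S97: ✗
flight=S73: ✓ → 230
flight=S59: ✓ → 120
flight=S70: ✓ → 126
flight=S96: ✗
dist_km_avg = (204 + 52 + 230 + 120 + 126) / 5 = 146.4

146.4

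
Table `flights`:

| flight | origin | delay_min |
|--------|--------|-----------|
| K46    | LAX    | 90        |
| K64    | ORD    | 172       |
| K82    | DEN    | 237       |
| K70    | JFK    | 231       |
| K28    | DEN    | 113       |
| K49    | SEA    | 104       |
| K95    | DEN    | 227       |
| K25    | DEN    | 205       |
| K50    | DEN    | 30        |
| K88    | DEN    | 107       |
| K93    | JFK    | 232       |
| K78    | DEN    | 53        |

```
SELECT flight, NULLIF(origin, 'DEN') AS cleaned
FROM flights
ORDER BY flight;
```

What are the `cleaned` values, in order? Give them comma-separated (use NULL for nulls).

flight=K25: origin=DEN vs DEN: equal → NULL
flight=K28: origin=DEN vs DEN: equal → NULL
flight=K46: origin=LAX vs DEN: differ → LAX
flight=K49: origin=SEA vs DEN: differ → SEA
flight=K50: origin=DEN vs DEN: equal → NULL
flight=K64: origin=ORD vs DEN: differ → ORD
flight=K70: origin=JFK vs DEN: differ → JFK
flight=K78: origin=DEN vs DEN: equal → NULL
flight=K82: origin=DEN vs DEN: equal → NULL
flight=K88: origin=DEN vs DEN: equal → NULL
flight=K93: origin=JFK vs DEN: differ → JFK
flight=K95: origin=DEN vs DEN: equal → NULL

NULL, NULL, LAX, SEA, NULL, ORD, JFK, NULL, NULL, NULL, JFK, NULL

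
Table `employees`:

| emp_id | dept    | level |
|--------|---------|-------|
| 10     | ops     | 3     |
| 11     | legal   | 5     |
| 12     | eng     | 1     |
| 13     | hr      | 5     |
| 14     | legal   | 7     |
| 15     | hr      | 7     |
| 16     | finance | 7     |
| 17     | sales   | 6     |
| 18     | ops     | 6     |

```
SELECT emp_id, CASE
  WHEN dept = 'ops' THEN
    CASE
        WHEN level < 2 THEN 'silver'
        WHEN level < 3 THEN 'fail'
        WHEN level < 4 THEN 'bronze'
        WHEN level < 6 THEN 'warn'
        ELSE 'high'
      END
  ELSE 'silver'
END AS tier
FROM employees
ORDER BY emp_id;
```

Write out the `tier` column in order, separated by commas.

bronze, silver, silver, silver, silver, silver, silver, silver, high

emp_id=10: dept='ops' → inner[level < 4] → bronze
emp_id=11: dept='legal' → outer ELSE → silver
emp_id=12: dept='eng' → outer ELSE → silver
emp_id=13: dept='hr' → outer ELSE → silver
emp_id=14: dept='legal' → outer ELSE → silver
emp_id=15: dept='hr' → outer ELSE → silver
emp_id=16: dept='finance' → outer ELSE → silver
emp_id=17: dept='sales' → outer ELSE → silver
emp_id=18: dept='ops' → inner[ELSE] → high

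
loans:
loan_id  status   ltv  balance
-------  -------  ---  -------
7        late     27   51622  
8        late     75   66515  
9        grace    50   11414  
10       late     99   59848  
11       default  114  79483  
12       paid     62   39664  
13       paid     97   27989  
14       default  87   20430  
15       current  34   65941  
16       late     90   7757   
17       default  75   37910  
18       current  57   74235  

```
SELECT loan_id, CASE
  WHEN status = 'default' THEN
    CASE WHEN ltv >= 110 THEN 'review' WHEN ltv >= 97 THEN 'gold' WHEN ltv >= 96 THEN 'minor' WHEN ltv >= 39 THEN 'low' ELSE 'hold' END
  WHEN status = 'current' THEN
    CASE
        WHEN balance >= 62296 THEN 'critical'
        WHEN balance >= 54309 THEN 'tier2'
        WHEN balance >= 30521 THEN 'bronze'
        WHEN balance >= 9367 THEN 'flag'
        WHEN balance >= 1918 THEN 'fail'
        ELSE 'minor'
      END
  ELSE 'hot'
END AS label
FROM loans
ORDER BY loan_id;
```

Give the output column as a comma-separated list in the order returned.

loan_id=7: status='late' → outer ELSE → hot
loan_id=8: status='late' → outer ELSE → hot
loan_id=9: status='grace' → outer ELSE → hot
loan_id=10: status='late' → outer ELSE → hot
loan_id=11: status='default' → inner[ltv >= 110] → review
loan_id=12: status='paid' → outer ELSE → hot
loan_id=13: status='paid' → outer ELSE → hot
loan_id=14: status='default' → inner[ltv >= 39] → low
loan_id=15: status='current' → inner[balance >= 62296] → critical
loan_id=16: status='late' → outer ELSE → hot
loan_id=17: status='default' → inner[ltv >= 39] → low
loan_id=18: status='current' → inner[balance >= 62296] → critical

hot, hot, hot, hot, review, hot, hot, low, critical, hot, low, critical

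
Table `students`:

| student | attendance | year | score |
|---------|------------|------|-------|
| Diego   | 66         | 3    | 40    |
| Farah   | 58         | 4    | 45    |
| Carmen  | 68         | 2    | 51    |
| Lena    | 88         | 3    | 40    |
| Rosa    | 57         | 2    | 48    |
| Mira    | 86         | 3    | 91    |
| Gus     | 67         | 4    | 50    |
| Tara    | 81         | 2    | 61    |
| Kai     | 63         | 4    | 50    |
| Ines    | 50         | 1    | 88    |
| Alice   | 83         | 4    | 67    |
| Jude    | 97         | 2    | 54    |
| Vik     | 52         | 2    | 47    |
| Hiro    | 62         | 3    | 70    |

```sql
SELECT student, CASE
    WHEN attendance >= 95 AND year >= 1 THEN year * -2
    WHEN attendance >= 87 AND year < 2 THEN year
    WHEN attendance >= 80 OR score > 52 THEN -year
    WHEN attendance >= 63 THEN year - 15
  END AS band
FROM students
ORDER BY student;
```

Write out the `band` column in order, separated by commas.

student=Alice: attendance >= 80 OR score > 52 → -4
student=Carmen: attendance >= 63 → -13
student=Diego: attendance >= 63 → -12
student=Farah: (no match → NULL) → NULL
student=Gus: attendance >= 63 → -11
student=Hiro: attendance >= 80 OR score > 52 → -3
student=Ines: attendance >= 80 OR score > 52 → -1
student=Jude: attendance >= 95 AND year >= 1 → -4
student=Kai: attendance >= 63 → -11
student=Lena: attendance >= 80 OR score > 52 → -3
student=Mira: attendance >= 80 OR score > 52 → -3
student=Rosa: (no match → NULL) → NULL
student=Tara: attendance >= 80 OR score > 52 → -2
student=Vik: (no match → NULL) → NULL

-4, -13, -12, NULL, -11, -3, -1, -4, -11, -3, -3, NULL, -2, NULL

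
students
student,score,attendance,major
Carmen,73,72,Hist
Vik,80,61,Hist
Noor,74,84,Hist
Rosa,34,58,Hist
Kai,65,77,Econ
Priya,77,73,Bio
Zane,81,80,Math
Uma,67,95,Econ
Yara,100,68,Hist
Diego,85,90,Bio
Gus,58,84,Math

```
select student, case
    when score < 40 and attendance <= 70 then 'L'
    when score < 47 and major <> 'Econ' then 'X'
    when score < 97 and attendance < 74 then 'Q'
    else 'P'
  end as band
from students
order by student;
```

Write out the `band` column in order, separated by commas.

Q, P, P, P, P, Q, L, P, Q, P, P

student=Carmen: score < 97 and attendance < 74 → Q
student=Diego: ELSE → P
student=Gus: ELSE → P
student=Kai: ELSE → P
student=Noor: ELSE → P
student=Priya: score < 97 and attendance < 74 → Q
student=Rosa: score < 40 and attendance <= 70 → L
student=Uma: ELSE → P
student=Vik: score < 97 and attendance < 74 → Q
student=Yara: ELSE → P
student=Zane: ELSE → P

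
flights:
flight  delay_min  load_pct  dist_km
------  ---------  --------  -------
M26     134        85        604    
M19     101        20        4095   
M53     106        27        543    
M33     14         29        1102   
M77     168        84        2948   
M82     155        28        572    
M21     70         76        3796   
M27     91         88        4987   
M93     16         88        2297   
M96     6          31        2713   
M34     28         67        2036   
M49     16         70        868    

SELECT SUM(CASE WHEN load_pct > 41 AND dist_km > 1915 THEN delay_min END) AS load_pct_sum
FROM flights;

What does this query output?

flight=M26: ✗
flight=M19: ✗
flight=M53: ✗
flight=M33: ✗
flight=M77: ✓ → 168
flight=M82: ✗
flight=M21: ✓ → 70
flight=M27: ✓ → 91
flight=M93: ✓ → 16
flight=M96: ✗
flight=M34: ✓ → 28
flight=M49: ✗
load_pct_sum = 168 + 70 + 91 + 16 + 28 = 373

373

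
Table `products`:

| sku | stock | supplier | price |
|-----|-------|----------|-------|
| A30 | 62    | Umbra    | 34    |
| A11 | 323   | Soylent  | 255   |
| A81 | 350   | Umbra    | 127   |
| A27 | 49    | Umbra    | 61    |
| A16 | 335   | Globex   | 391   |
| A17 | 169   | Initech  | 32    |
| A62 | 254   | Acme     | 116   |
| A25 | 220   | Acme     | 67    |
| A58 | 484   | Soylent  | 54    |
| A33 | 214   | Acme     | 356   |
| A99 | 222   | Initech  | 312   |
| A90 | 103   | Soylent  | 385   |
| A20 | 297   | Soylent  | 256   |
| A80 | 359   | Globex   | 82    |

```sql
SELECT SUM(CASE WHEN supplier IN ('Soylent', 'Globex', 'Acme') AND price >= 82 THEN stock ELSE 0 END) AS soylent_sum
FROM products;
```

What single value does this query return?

sku=A30: ✗
sku=A11: ✓ → 323
sku=A81: ✗
sku=A27: ✗
sku=A16: ✓ → 335
sku=A17: ✗
sku=A62: ✓ → 254
sku=A25: ✗
sku=A58: ✗
sku=A33: ✓ → 214
sku=A99: ✗
sku=A90: ✓ → 103
sku=A20: ✓ → 297
sku=A80: ✓ → 359
soylent_sum = 323 + 335 + 254 + 214 + 103 + 297 + 359 = 1885

1885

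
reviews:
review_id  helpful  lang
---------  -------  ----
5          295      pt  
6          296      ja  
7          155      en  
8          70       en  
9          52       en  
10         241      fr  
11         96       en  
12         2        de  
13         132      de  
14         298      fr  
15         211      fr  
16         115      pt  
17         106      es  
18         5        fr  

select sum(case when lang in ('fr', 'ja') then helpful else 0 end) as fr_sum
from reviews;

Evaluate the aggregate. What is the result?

review_id=5: ✗
review_id=6: ✓ → 296
review_id=7: ✗
review_id=8: ✗
review_id=9: ✗
review_id=10: ✓ → 241
review_id=11: ✗
review_id=12: ✗
review_id=13: ✗
review_id=14: ✓ → 298
review_id=15: ✓ → 211
review_id=16: ✗
review_id=17: ✗
review_id=18: ✓ → 5
fr_sum = 296 + 241 + 298 + 211 + 5 = 1051

1051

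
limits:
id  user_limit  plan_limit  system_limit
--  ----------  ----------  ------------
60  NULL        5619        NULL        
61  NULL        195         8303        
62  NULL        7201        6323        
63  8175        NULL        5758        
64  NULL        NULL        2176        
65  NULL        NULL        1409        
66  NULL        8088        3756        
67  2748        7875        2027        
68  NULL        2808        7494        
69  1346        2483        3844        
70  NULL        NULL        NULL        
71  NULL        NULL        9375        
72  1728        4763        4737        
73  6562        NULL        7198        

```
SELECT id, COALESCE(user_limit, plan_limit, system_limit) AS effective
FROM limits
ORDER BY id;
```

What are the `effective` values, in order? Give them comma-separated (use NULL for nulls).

5619, 195, 7201, 8175, 2176, 1409, 8088, 2748, 2808, 1346, NULL, 9375, 1728, 6562

id=60: user_limit=NULL, plan_limit=5619 → 5619
id=61: user_limit=NULL, plan_limit=195 → 195
id=62: user_limit=NULL, plan_limit=7201 → 7201
id=63: user_limit=8175 → 8175
id=64: user_limit=NULL, plan_limit=NULL, system_limit=2176 → 2176
id=65: user_limit=NULL, plan_limit=NULL, system_limit=1409 → 1409
id=66: user_limit=NULL, plan_limit=8088 → 8088
id=67: user_limit=2748 → 2748
id=68: user_limit=NULL, plan_limit=2808 → 2808
id=69: user_limit=1346 → 1346
id=70: user_limit=NULL, plan_limit=NULL, system_limit=NULL (all NULL) → NULL
id=71: user_limit=NULL, plan_limit=NULL, system_limit=9375 → 9375
id=72: user_limit=1728 → 1728
id=73: user_limit=6562 → 6562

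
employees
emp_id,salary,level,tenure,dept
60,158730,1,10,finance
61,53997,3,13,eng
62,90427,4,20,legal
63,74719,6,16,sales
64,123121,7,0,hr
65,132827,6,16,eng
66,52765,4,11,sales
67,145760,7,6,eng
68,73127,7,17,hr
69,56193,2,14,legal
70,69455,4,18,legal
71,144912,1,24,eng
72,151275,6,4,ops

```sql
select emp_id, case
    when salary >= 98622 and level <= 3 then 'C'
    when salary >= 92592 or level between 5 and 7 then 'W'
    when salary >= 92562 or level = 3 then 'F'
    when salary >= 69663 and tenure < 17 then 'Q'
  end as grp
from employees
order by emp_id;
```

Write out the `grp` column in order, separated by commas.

emp_id=60: salary >= 98622 and level <= 3 → C
emp_id=61: salary >= 92562 or level = 3 → F
emp_id=62: (no match → NULL) → NULL
emp_id=63: salary >= 92592 or level between 5 and 7 → W
emp_id=64: salary >= 92592 or level between 5 and 7 → W
emp_id=65: salary >= 92592 or level between 5 and 7 → W
emp_id=66: (no match → NULL) → NULL
emp_id=67: salary >= 92592 or level between 5 and 7 → W
emp_id=68: salary >= 92592 or level between 5 and 7 → W
emp_id=69: (no match → NULL) → NULL
emp_id=70: (no match → NULL) → NULL
emp_id=71: salary >= 98622 and level <= 3 → C
emp_id=72: salary >= 92592 or level between 5 and 7 → W

C, F, NULL, W, W, W, NULL, W, W, NULL, NULL, C, W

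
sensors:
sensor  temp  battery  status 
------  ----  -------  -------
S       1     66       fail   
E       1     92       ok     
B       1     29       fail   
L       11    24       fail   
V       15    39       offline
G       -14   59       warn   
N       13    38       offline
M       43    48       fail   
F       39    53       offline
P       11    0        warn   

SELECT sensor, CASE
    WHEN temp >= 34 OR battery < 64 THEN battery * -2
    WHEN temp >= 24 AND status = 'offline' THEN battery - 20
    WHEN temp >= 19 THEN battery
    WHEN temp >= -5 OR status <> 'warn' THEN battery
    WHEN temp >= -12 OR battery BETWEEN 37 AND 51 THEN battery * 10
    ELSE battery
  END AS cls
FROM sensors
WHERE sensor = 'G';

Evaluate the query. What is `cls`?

sensor = G: temp=-14, battery=59, status=warn.
temp >= 34 OR battery < 64 → true → -118

-118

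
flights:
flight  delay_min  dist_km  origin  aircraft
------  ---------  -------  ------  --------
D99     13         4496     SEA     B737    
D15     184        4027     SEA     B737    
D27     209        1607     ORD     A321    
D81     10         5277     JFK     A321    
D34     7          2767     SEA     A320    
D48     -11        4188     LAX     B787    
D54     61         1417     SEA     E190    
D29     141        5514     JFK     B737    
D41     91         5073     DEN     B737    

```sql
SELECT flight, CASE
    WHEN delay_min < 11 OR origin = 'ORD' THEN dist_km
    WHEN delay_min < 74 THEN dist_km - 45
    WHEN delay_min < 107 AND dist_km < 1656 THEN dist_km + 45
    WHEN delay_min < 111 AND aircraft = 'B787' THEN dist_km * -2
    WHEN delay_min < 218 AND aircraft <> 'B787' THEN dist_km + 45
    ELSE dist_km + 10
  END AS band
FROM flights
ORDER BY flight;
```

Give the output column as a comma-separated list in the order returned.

4072, 1607, 5559, 2767, 5118, 4188, 1372, 5277, 4451

flight=D15: delay_min < 218 AND aircraft <> 'B787' → 4072
flight=D27: delay_min < 11 OR origin = 'ORD' → 1607
flight=D29: delay_min < 218 AND aircraft <> 'B787' → 5559
flight=D34: delay_min < 11 OR origin = 'ORD' → 2767
flight=D41: delay_min < 218 AND aircraft <> 'B787' → 5118
flight=D48: delay_min < 11 OR origin = 'ORD' → 4188
flight=D54: delay_min < 74 → 1372
flight=D81: delay_min < 11 OR origin = 'ORD' → 5277
flight=D99: delay_min < 74 → 4451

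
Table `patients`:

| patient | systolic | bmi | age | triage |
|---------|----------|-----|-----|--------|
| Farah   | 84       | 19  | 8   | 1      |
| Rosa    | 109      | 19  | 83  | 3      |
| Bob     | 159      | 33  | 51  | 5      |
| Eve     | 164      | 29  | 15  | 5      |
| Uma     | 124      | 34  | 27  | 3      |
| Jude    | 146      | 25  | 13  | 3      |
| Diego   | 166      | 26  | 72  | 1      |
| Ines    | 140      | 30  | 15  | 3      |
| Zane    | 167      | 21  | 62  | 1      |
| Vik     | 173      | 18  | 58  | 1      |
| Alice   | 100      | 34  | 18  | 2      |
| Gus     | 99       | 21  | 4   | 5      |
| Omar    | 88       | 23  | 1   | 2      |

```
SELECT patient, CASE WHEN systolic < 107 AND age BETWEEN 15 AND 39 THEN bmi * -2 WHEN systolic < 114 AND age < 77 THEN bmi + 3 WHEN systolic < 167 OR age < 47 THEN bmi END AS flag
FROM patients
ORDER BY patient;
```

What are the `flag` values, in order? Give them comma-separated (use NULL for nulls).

-68, 33, 26, 29, 22, 24, 30, 25, 26, 19, 34, NULL, NULL

patient=Alice: systolic < 107 AND age BETWEEN 15 AND 39 → -68
patient=Bob: systolic < 167 OR age < 47 → 33
patient=Diego: systolic < 167 OR age < 47 → 26
patient=Eve: systolic < 167 OR age < 47 → 29
patient=Farah: systolic < 114 AND age < 77 → 22
patient=Gus: systolic < 114 AND age < 77 → 24
patient=Ines: systolic < 167 OR age < 47 → 30
patient=Jude: systolic < 167 OR age < 47 → 25
patient=Omar: systolic < 114 AND age < 77 → 26
patient=Rosa: systolic < 167 OR age < 47 → 19
patient=Uma: systolic < 167 OR age < 47 → 34
patient=Vik: (no match → NULL) → NULL
patient=Zane: (no match → NULL) → NULL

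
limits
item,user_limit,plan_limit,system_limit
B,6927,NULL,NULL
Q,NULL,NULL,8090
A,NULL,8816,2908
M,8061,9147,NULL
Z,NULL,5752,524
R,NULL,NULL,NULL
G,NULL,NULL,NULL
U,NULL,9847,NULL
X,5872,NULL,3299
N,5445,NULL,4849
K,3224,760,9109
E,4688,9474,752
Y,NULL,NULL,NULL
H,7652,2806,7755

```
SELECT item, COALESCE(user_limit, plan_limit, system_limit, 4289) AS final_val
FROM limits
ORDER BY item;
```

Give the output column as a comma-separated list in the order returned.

item=A: user_limit=NULL, plan_limit=8816 → 8816
item=B: user_limit=6927 → 6927
item=E: user_limit=4688 → 4688
item=G: user_limit=NULL, plan_limit=NULL, system_limit=NULL, → literal 4289 → 4289
item=H: user_limit=7652 → 7652
item=K: user_limit=3224 → 3224
item=M: user_limit=8061 → 8061
item=N: user_limit=5445 → 5445
item=Q: user_limit=NULL, plan_limit=NULL, system_limit=8090 → 8090
item=R: user_limit=NULL, plan_limit=NULL, system_limit=NULL, → literal 4289 → 4289
item=U: user_limit=NULL, plan_limit=9847 → 9847
item=X: user_limit=5872 → 5872
item=Y: user_limit=NULL, plan_limit=NULL, system_limit=NULL, → literal 4289 → 4289
item=Z: user_limit=NULL, plan_limit=5752 → 5752

8816, 6927, 4688, 4289, 7652, 3224, 8061, 5445, 8090, 4289, 9847, 5872, 4289, 5752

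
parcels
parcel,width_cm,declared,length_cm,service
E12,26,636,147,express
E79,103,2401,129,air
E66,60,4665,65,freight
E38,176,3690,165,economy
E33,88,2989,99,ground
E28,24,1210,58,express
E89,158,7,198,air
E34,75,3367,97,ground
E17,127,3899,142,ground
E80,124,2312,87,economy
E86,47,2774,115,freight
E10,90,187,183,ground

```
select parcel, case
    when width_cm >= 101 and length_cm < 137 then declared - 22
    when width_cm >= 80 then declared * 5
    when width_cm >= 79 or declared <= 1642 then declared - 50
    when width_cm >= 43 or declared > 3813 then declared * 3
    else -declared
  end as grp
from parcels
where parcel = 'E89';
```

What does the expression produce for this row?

parcel = E89: width_cm=158, declared=7, length_cm=198, service=air.
width_cm >= 101 and length_cm < 137 → false
width_cm >= 80 → true → 35

35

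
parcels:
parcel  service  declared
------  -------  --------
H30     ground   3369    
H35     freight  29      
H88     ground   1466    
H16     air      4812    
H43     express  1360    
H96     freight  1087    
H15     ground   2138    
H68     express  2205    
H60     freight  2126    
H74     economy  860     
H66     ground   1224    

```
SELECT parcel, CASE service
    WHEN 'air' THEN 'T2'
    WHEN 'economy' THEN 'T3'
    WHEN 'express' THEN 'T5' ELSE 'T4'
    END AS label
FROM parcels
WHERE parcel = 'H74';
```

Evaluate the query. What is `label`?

T3

parcel = H74: service=economy, declared=860.
service='air' → false
service='economy' → true → T3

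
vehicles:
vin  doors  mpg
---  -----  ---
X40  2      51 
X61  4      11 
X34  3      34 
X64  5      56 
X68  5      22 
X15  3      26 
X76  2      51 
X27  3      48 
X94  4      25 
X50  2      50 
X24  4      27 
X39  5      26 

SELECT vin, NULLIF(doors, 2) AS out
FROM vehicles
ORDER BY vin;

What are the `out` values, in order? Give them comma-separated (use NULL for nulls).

vin=X15: doors=3 vs 2: differ → 3
vin=X24: doors=4 vs 2: differ → 4
vin=X27: doors=3 vs 2: differ → 3
vin=X34: doors=3 vs 2: differ → 3
vin=X39: doors=5 vs 2: differ → 5
vin=X40: doors=2 vs 2: equal → NULL
vin=X50: doors=2 vs 2: equal → NULL
vin=X61: doors=4 vs 2: differ → 4
vin=X64: doors=5 vs 2: differ → 5
vin=X68: doors=5 vs 2: differ → 5
vin=X76: doors=2 vs 2: equal → NULL
vin=X94: doors=4 vs 2: differ → 4

3, 4, 3, 3, 5, NULL, NULL, 4, 5, 5, NULL, 4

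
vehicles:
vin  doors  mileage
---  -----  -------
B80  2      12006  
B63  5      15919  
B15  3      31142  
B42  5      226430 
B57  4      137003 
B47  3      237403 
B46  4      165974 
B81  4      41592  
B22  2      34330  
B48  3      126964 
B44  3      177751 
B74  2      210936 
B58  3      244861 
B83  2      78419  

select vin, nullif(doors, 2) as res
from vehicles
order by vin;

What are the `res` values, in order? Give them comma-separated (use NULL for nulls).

3, NULL, 5, 3, 4, 3, 3, 4, 3, 5, NULL, NULL, 4, NULL

vin=B15: doors=3 vs 2: differ → 3
vin=B22: doors=2 vs 2: equal → NULL
vin=B42: doors=5 vs 2: differ → 5
vin=B44: doors=3 vs 2: differ → 3
vin=B46: doors=4 vs 2: differ → 4
vin=B47: doors=3 vs 2: differ → 3
vin=B48: doors=3 vs 2: differ → 3
vin=B57: doors=4 vs 2: differ → 4
vin=B58: doors=3 vs 2: differ → 3
vin=B63: doors=5 vs 2: differ → 5
vin=B74: doors=2 vs 2: equal → NULL
vin=B80: doors=2 vs 2: equal → NULL
vin=B81: doors=4 vs 2: differ → 4
vin=B83: doors=2 vs 2: equal → NULL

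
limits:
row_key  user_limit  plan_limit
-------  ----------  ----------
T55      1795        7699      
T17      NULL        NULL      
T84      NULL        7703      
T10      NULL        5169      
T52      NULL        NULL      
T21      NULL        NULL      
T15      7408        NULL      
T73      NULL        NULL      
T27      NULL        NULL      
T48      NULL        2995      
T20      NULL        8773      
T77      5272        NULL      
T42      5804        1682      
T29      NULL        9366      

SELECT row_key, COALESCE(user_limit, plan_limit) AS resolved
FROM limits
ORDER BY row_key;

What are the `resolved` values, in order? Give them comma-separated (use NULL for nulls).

row_key=T10: user_limit=NULL, plan_limit=5169 → 5169
row_key=T15: user_limit=7408 → 7408
row_key=T17: user_limit=NULL, plan_limit=NULL (all NULL) → NULL
row_key=T20: user_limit=NULL, plan_limit=8773 → 8773
row_key=T21: user_limit=NULL, plan_limit=NULL (all NULL) → NULL
row_key=T27: user_limit=NULL, plan_limit=NULL (all NULL) → NULL
row_key=T29: user_limit=NULL, plan_limit=9366 → 9366
row_key=T42: user_limit=5804 → 5804
row_key=T48: user_limit=NULL, plan_limit=2995 → 2995
row_key=T52: user_limit=NULL, plan_limit=NULL (all NULL) → NULL
row_key=T55: user_limit=1795 → 1795
row_key=T73: user_limit=NULL, plan_limit=NULL (all NULL) → NULL
row_key=T77: user_limit=5272 → 5272
row_key=T84: user_limit=NULL, plan_limit=7703 → 7703

5169, 7408, NULL, 8773, NULL, NULL, 9366, 5804, 2995, NULL, 1795, NULL, 5272, 7703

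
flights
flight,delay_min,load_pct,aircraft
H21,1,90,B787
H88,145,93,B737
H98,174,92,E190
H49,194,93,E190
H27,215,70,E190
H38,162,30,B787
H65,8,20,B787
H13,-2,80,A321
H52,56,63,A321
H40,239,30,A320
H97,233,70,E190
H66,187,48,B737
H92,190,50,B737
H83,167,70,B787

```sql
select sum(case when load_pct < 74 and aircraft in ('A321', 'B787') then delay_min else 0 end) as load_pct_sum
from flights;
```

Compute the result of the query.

393

flight=H21: ✗
flight=H88: ✗
flight=H98: ✗
flight=H49: ✗
flight=H27: ✗
flight=H38: ✓ → 162
flight=H65: ✓ → 8
flight=H13: ✗
flight=H52: ✓ → 56
flight=H40: ✗
flight=H97: ✗
flight=H66: ✗
flight=H92: ✗
flight=H83: ✓ → 167
load_pct_sum = 162 + 8 + 56 + 167 = 393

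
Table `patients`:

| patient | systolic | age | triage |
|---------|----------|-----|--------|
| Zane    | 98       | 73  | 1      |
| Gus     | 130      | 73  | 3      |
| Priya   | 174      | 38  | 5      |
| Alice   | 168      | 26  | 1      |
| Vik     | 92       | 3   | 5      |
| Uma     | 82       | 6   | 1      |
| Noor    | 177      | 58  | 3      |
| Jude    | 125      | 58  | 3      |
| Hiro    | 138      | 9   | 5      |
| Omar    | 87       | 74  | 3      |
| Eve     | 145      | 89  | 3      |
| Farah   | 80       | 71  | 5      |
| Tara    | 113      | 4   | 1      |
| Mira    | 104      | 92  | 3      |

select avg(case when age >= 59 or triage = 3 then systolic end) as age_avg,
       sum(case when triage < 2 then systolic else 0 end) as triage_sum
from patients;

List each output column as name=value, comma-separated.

age_avg=118.25, triage_sum=461

[age_avg: age >= 59 or triage = 3]
patient=Zane: ✓ → 98
patient=Gus: ✓ → 130
patient=Priya: ✗
patient=Alice: ✗
patient=Vik: ✗
patient=Uma: ✗
patient=Noor: ✓ → 177
patient=Jude: ✓ → 125
patient=Hiro: ✗
patient=Omar: ✓ → 87
patient=Eve: ✓ → 145
patient=Farah: ✓ → 80
patient=Tara: ✗
patient=Mira: ✓ → 104
age_avg = (98 + 130 + 177 + 125 + 87 + 145 + 80 + 104) / 8 = 118.25
—
[triage_sum: triage < 2]
patient=Zane: ✓ → 98
patient=Gus: ✗
patient=Priya: ✗
patient=Alice: ✓ → 168
patient=Vik: ✗
patient=Uma: ✓ → 82
patient=Noor: ✗
patient=Jude: ✗
patient=Hiro: ✗
patient=Omar: ✗
patient=Eve: ✗
patient=Farah: ✗
patient=Tara: ✓ → 113
patient=Mira: ✗
triage_sum = 98 + 168 + 82 + 113 = 461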